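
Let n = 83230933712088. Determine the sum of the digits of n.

8+3+2+3+0+9+3+3+7+1+2+0+8+8 = 57

57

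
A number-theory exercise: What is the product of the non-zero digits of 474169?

4×7×4×1×6×9 = 6048

6048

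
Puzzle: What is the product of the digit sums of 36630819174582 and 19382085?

S(36630819174582) = 3+6+6+3+0+8+1+9+1+7+4+5+8+2 = 63.
S(19382085) = 1+9+3+8+2+0+8+5 = 36.
63 · 36 = 2268.

2268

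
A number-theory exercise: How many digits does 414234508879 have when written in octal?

414234508879 in base 8 is 6016223177117, which has 13 digits.

13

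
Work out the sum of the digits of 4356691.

34

4+3+5+6+6+9+1 = 34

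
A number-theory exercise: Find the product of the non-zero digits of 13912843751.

181440

1×3×9×1×2×8×4×3×7×5×1 = 181440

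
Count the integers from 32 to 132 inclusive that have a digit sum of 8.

9

The integers in [32, 132] that have a digit sum of 8: 35, 44, 53, 62, 71, 80, 107, 116, 125.
9 qualify.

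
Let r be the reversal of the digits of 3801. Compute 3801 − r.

2718

Reverse of 3801 is 1083.
3801 − 1083 = 2718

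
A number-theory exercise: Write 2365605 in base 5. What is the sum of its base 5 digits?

17

2365605 in base 5 is 1101144410.
Digit sum: 1+1+0+1+1+4+4+4+1+0 = 17.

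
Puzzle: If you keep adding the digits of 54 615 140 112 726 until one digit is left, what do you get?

5+4+6+1+5+1+4+0+1+1+2+7+2+6 = 45
4+5 = 9

9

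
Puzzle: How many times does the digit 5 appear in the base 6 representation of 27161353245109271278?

6

27161353245109271278 in base 6 is 5422053320543235105514234.
The digit 5 appears 6 times.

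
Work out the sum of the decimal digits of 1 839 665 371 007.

56

1+8+3+9+6+6+5+3+7+1+0+0+7 = 56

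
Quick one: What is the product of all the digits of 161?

6

1×6×1 = 6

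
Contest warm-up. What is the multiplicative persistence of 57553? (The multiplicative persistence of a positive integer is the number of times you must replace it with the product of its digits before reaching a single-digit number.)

3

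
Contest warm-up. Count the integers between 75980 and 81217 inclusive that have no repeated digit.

The integers in [75980, 81217] that have no repeated digit: 75980, 75981, 75982, 75983, 75984, 75986, …, 81207, 81209.
1398 qualify.

1398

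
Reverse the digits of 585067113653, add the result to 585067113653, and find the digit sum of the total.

64

Reversal of 585067113653 is 356311760585; 585067113653 + 356311760585 = 941378874238.
Digit sum of 941378874238: 9+4+1+3+7+8+8+7+4+2+3+8 = 64.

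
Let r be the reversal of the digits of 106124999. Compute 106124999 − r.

-893296602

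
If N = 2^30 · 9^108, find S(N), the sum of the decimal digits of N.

477

2^30 · 9^108 = 12276961371367638368262139440663422510121435141413881514935794644430126412988368871377787212393415848459820335104
Sum of its 113 digits: 477.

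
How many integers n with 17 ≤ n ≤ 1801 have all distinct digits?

1115

The integers in [17, 1801] that have all distinct digits: 17, 18, 19, 20, 21, 23, …, 1796, 1798.
1115 qualify.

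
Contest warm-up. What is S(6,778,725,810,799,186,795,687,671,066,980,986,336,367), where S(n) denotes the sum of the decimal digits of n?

227

6+7+7+8+7+2+5+8+1+0+7+9+9+1+8+6+7+9+5+6+8+7+6+7+1+0+6+6+9+8+0+9+8+6+3+3+6+3+6+7 = 227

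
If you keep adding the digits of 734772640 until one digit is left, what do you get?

7+3+4+7+7+2+6+4+0 = 40
4+0 = 4
(Equivalently, 734772640 mod 9 = 4.)

4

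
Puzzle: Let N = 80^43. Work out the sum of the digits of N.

80^43 = 6805647338418769269267492148635364229120000000000000000000000000000000000000000000
Sum of its 82 digits: 188.

188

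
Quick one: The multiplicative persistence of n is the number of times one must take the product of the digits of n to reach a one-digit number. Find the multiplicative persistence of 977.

977 → 441 → 16 → 6 (3 steps)

3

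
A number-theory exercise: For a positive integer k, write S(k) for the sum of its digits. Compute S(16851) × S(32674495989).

S(16851) = 1+6+8+5+1 = 21.
S(32674495989) = 3+2+6+7+4+4+9+5+9+8+9 = 66.
21 · 66 = 1386.

1386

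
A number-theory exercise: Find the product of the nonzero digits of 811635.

8×1×1×6×3×5 = 720

720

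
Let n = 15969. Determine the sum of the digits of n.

30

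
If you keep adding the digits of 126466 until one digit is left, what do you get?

7

1+2+6+4+6+6 = 25
2+5 = 7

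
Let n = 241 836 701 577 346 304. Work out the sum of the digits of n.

2+4+1+8+3+6+7+0+1+5+7+7+3+4+6+3+0+4 = 71

71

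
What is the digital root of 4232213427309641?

8

4+2+3+2+2+1+3+4+2+7+3+0+9+6+4+1 = 53
5+3 = 8
(Equivalently, 4232213427309641 mod 9 = 8.)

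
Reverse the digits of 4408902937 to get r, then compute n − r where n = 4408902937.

-2983195107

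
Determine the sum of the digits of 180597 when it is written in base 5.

180597 in base 5 is 21234342.
Digit sum: 2+1+2+3+4+3+4+2 = 21.

21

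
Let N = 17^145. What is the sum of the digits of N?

17^145 = 26007200141556108996232824997561595292675382110218055410968045983552367730169977517516508414014946246907272079097421512285735186598039589434676639371939331637248847378464973738257
Sum of its 179 digits: 827.

827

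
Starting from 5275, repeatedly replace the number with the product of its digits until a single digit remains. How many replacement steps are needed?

5275 → 350 → 0 (2 steps)

2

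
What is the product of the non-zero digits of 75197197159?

6251175

7×5×1×9×7×1×9×7×1×5×9 = 6251175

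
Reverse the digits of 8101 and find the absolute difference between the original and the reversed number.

Reverse of 8101 is 1018.
|8101 − 1018| = 7083

7083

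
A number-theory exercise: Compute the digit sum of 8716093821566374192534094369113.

136

8+7+1+6+0+9+3+8+2+1+5+6+6+3+7+4+1+9+2+5+3+4+0+9+4+3+6+9+1+1+3 = 136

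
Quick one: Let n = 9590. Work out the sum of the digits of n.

9+5+9+0 = 23

23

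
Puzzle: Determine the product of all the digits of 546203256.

0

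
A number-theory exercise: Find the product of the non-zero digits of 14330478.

8064

1×4×3×3×4×7×8 = 8064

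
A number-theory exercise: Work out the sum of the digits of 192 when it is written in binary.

192 in base 2 is 11000000.
Digit sum: 1+1+0+0+0+0+0+0 = 2.

2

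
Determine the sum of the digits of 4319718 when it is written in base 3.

14

4319718 in base 3 is 22010110112120.
Digit sum: 2+2+0+1+0+1+1+0+1+1+2+1+2+0 = 14.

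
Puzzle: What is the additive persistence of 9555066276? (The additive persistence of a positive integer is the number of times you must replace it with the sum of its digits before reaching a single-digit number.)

2

9555066276 → 51 → 6 (2 steps)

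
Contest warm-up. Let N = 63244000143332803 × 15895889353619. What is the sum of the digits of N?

63244000143332803 × 15895889353619 = 1005319628558682413232069464057
Sum of its 31 digits: 125.

125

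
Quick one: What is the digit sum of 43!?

180

43! = 60415263063373835637355132068513997507264512000000000
Sum of its 53 digits: 180.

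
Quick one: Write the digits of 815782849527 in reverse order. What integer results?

Reversing 815782849527 gives 725948287518.

725948287518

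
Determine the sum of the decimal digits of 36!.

36! = 371993326789901217467999448150835200000000
Sum of its 42 digits: 171.

171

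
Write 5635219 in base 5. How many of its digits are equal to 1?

2

5635219 in base 5 is 2420311334.
The digit 1 appears 2 times.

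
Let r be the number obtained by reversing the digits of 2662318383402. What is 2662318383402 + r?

4706156516064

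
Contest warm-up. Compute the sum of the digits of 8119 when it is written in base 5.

19

8119 in base 5 is 224434.
Digit sum: 2+2+4+4+3+4 = 19.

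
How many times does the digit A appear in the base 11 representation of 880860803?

880860803 in base 11 is 41224A839.
The digit A appears 1 time.

1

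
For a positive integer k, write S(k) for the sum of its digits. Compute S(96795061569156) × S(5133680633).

S(96795061569156) = 9+6+7+9+5+0+6+1+5+6+9+1+5+6 = 75.
S(5133680633) = 5+1+3+3+6+8+0+6+3+3 = 38.
75 · 38 = 2850.

2850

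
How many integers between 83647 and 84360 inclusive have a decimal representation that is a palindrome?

7

The integers in [83647, 84360] that have a decimal representation that is a palindrome: 83738, 83838, 83938, 84048, 84148, 84248, 84348.
7 qualify.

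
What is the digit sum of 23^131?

794

23^131 = 24341454095880723262526112555728977056504671778092019822086844070001883535680393509681434163978409275570572730164580647279173784367089293297422518018184432748252822798501059816327
Sum of its 179 digits: 794.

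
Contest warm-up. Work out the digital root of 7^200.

The digital root of n equals n mod 9 (or 9 when 9 | n), so we need 7^200 mod 9.
7^200 ≡ 4 (mod 9), so the digital root is 4.

4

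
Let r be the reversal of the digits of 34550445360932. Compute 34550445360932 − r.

10644090955389

Reverse of 34550445360932 is 23906354405543.
34550445360932 − 23906354405543 = 10644090955389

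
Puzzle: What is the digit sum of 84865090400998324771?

94

8+4+8+6+5+0+9+0+4+0+0+9+9+8+3+2+4+7+7+1 = 94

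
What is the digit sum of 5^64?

166

5^64 = 542101086242752217003726400434970855712890625
Sum of its 45 digits: 166.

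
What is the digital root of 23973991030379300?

2+3+9+7+3+9+9+1+0+3+0+3+7+9+3+0+0 = 68
6+8 = 14
1+4 = 5

5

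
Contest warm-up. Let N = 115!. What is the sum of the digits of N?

115! = 292509369349301569068815180481773552003419272043053514672100535242441942363589054622883930786268803187059211939585703515345785120071002251720730101703194015956992000000000000000000000000000
Sum of its 189 digits: 648.

648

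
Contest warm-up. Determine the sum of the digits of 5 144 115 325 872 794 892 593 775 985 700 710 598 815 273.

208

5+1+4+4+1+1+5+3+2+5+8+7+2+7+9+4+8+9+2+5+9+3+7+7+5+9+8+5+7+0+0+7+1+0+5+9+8+8+1+5+2+7+3 = 208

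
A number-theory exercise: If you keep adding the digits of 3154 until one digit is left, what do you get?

3+1+5+4 = 13
1+3 = 4

4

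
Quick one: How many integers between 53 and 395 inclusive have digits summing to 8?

25

The integers in [53, 395] that have digits summing to 8: 53, 62, 71, 80, 107, 116, …, 341, 350.
25 qualify.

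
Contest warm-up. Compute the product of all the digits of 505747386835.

5×0×5×7×4×7×3×8×6×8×3×5 = 0

0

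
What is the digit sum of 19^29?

145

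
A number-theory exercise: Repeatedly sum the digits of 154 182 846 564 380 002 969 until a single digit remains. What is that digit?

1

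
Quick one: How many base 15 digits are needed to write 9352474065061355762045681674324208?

9352474065061355762045681674324208 in base 15 is AE92BC2E60756564806E22A6948A8, which has 29 digits.

29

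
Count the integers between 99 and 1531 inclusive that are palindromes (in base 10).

96

The integers in [99, 1531] that are palindromes (in base 10): 99, 101, 111, 121, 131, 141, …, 1331, 1441.
96 qualify.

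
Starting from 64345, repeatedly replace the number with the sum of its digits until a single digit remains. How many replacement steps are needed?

2

64345 → 22 → 4 (2 steps)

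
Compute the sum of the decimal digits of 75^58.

504

75^58 = 5669611187465114983257778200391089756609069259379173719372619843722728438795144256800995208323001861572265625
Sum of its 109 digits: 504.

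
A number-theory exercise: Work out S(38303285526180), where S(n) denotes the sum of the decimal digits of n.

3+8+3+0+3+2+8+5+5+2+6+1+8+0 = 54

54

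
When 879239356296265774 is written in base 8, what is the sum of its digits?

61

879239356296265774 in base 8 is 60635370450045200056.
Digit sum: 6+0+6+3+5+3+7+0+4+5+0+0+4+5+2+0+0+0+5+6 = 61.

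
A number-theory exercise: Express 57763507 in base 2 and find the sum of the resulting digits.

57763507 in base 2 is 11011100010110011010110011.
Digit sum: 1+1+0+1+1+1+0+0+0+1+0+1+1+0+0+1+1+0+1+0+1+1+0+0+1+1 = 15.

15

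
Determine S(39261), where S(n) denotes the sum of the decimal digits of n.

21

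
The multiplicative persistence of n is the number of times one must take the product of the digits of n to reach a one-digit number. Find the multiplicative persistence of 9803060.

9803060 → 0 (1 step)

1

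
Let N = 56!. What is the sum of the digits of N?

56! = 710998587804863451854045647463724949736497978881168458687447040000000000000
Sum of its 75 digits: 333.

333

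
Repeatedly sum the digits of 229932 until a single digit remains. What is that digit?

9

2+2+9+9+3+2 = 27
2+7 = 9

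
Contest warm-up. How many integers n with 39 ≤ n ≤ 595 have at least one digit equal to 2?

The integers in [39, 595] that have at least one digit equal to 2: 42, 52, 62, 72, 82, 92, …, 582, 592.
182 qualify.

182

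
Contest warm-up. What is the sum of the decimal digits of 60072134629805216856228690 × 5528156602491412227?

234

60072134629805216856228690 × 5528156602491412227 = 332088167679510716996878719636848659374192630
Sum of its 45 digits: 234.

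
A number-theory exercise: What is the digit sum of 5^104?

5^104 = 4930380657631323783823303533017413935457540219431393779814243316650390625
Sum of its 73 digits: 295.

295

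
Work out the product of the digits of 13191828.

3456

1×3×1×9×1×8×2×8 = 3456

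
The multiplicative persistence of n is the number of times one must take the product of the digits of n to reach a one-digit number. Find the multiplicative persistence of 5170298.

5170298 → 0 (1 step)

1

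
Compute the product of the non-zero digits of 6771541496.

1270080

6×7×7×1×5×4×1×4×9×6 = 1270080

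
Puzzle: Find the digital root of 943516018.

1

9+4+3+5+1+6+0+1+8 = 37
3+7 = 10
1+0 = 1
(Equivalently, 943516018 mod 9 = 1.)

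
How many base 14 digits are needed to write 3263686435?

3263686435 in base 14 is 22D646159, which has 9 digits.

9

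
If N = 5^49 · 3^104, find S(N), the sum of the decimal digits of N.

5^49 · 3^104 = 741550450898616692078372940795377898284192306769586622294809785671532154083251953125
Sum of its 84 digits: 405.

405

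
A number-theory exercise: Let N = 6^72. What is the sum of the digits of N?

270

6^72 = 106387358923716524807713475752456393740167855629859291136
Sum of its 57 digits: 270.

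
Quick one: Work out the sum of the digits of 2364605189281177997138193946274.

152

2+3+6+4+6+0+5+1+8+9+2+8+1+1+7+7+9+9+7+1+3+8+1+9+3+9+4+6+2+7+4 = 152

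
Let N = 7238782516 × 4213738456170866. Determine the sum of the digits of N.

7238782516 × 4213738456170866 = 30502336263526497109378856
Sum of its 26 digits: 113.

113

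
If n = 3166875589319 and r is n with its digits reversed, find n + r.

12306731375932

Reverse of 3166875589319 is 9139855786613.
3166875589319 + 9139855786613 = 12306731375932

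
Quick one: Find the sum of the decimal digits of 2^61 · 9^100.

558

2^61 · 9^100 = 612464159398799708628686180913072707958427227487986324290161073332383917243439214928263949977475949386052195581952
Sum of its 114 digits: 558.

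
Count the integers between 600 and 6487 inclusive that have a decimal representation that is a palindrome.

The integers in [600, 6487] that have a decimal representation that is a palindrome: 606, 616, 626, 636, 646, 656, …, 6336, 6446.
95 qualify.

95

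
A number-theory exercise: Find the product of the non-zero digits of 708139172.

21168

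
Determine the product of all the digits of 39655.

4050

3×9×6×5×5 = 4050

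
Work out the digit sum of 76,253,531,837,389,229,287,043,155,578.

7+6+2+5+3+5+3+1+8+3+7+3+8+9+2+2+9+2+8+7+0+4+3+1+5+5+5+7+8 = 138

138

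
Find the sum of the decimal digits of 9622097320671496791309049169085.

144

9+6+2+2+0+9+7+3+2+0+6+7+1+4+9+6+7+9+1+3+0+9+0+4+9+1+6+9+0+8+5 = 144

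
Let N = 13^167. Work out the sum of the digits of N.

13^167 = 1067922742228571333155838763990562203920682419026710431170104473634780655512486000821236978693827627217038837798464246009295887706488195279089377260599307565003593980723022601891214265317
Sum of its 187 digits: 817.

817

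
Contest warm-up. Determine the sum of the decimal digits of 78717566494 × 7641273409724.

78717566494 × 7641273409724 = 601502447728783076187656
Sum of its 24 digits: 110.

110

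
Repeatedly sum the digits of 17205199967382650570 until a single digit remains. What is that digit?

1+7+2+0+5+1+9+9+9+6+7+3+8+2+6+5+0+5+7+0 = 92
9+2 = 11
1+1 = 2

2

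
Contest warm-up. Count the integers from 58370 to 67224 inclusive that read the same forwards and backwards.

89

The integers in [58370, 67224] that read the same forwards and backwards: 58385, 58485, 58585, 58685, 58785, 58885, …, 67076, 67176.
89 qualify.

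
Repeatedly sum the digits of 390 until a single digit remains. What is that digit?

3+9+0 = 12
1+2 = 3

3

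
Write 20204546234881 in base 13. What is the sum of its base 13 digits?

61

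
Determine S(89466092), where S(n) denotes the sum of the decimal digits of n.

8+9+4+6+6+0+9+2 = 44

44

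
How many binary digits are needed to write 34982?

16

34982 in base 2 is 1000100010100110, which has 16 digits.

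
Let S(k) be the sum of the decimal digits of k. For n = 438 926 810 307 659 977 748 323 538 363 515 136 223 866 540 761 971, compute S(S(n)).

12

First digit sum: 237.
2+3+7 = 12.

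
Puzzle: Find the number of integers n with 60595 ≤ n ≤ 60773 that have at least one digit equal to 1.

36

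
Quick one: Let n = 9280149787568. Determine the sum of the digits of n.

74

9+2+8+0+1+4+9+7+8+7+5+6+8 = 74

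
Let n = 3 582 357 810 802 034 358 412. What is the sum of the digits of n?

82

3+5+8+2+3+5+7+8+1+0+8+0+2+0+3+4+3+5+8+4+1+2 = 82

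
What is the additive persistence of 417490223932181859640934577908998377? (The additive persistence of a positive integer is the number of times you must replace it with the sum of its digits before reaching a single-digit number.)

3

417490223932181859640934577908998377 → 183 → 12 → 3 (3 steps)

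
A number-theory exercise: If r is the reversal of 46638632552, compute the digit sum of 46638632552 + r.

37

Reversal of 46638632552 is 25523683664; 46638632552 + 25523683664 = 72162316216.
Digit sum of 72162316216: 7+2+1+6+2+3+1+6+2+1+6 = 37.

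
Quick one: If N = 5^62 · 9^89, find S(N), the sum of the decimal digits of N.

5^62 · 9^89 = 183536991656694974318353749311277515612326490726281805632856156544920406730812239969236922265682920851759263314306735992431640625
Sum of its 129 digits: 576.

576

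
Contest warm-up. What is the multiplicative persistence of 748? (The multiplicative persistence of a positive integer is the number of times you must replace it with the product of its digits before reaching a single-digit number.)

748 → 224 → 16 → 6 (3 steps)

3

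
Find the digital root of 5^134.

The digital root of n equals n mod 9 (or 9 when 9 | n), so we need 5^134 mod 9.
5^134 ≡ 7 (mod 9), so the digital root is 7.

7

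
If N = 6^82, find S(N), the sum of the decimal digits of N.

306

6^82 = 6432836768856613963131569182419760736218287828057662753064615936
Sum of its 64 digits: 306.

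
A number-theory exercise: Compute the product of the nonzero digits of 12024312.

1×2×2×4×3×1×2 = 96

96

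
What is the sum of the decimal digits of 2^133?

191

2^133 = 10889035741470030830827987437816582766592
Sum of its 41 digits: 191.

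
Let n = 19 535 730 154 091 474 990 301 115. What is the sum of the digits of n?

97

1+9+5+3+5+7+3+0+1+5+4+0+9+1+4+7+4+9+9+0+3+0+1+1+1+5 = 97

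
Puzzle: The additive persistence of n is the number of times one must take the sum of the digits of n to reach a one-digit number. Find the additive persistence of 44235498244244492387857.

2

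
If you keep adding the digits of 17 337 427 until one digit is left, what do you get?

7

1+7+3+3+7+4+2+7 = 34
3+4 = 7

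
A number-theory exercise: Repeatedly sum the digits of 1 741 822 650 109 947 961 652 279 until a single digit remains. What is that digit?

5

1+7+4+1+8+2+2+6+5+0+1+0+9+9+4+7+9+6+1+6+5+2+2+7+9 = 113
1+1+3 = 5
(Equivalently, 1 741 822 650 109 947 961 652 279 mod 9 = 5.)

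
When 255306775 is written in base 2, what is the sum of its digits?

17

255306775 in base 2 is 1111001101111010110000010111.
Digit sum: 1+1+1+1+0+0+1+1+0+1+1+1+1+0+1+0+1+1+0+0+0+0+0+1+0+1+1+1 = 17.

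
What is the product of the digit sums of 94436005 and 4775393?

1178

S(94436005) = 9+4+4+3+6+0+0+5 = 31.
S(4775393) = 4+7+7+5+3+9+3 = 38.
31 · 38 = 1178.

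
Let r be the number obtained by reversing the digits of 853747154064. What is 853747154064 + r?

1314198901422

Reverse of 853747154064 is 460451747358.
853747154064 + 460451747358 = 1314198901422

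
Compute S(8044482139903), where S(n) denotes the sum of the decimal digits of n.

8+0+4+4+4+8+2+1+3+9+9+0+3 = 55

55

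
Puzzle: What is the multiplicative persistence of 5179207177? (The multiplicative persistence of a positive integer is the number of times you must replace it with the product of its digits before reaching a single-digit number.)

1

5179207177 → 0 (1 step)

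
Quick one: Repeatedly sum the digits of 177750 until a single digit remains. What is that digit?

9

1+7+7+7+5+0 = 27
2+7 = 9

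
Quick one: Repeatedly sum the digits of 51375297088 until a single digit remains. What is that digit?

1

5+1+3+7+5+2+9+7+0+8+8 = 55
5+5 = 10
1+0 = 1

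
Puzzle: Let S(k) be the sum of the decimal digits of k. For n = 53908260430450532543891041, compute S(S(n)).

13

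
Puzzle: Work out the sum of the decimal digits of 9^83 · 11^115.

9^83 · 11^115 = 9168263289720544442112179508932244472103832477462617128475791092295279217664522520636009602359415412410758769145687038978332440704243863888406846310805361794082114846402085977936852862438340477504379
Sum of its 199 digits: 873.

873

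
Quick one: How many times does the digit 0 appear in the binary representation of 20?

3

20 in base 2 is 10100.
The digit 0 appears 3 times.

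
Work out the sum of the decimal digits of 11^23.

11^23 = 895430243255237372246531
Sum of its 24 digits: 95.

95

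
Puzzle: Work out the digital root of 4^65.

7

The digital root of n equals n mod 9 (or 9 when 9 | n), so we need 4^65 mod 9.
4^65 ≡ 7 (mod 9), so the digital root is 7.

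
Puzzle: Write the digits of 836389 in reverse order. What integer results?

983638

Reversing 836389 gives 983638.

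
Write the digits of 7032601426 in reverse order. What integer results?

Reversing 7032601426 gives 6241062307.

6241062307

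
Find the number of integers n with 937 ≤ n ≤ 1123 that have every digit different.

98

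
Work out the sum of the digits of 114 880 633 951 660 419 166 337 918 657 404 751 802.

1+1+4+8+8+0+6+3+3+9+5+1+6+6+0+4+1+9+1+6+6+3+3+7+9+1+8+6+5+7+4+0+4+7+5+1+8+0+2 = 168

168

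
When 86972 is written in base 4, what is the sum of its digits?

86972 in base 4 is 111032330.
Digit sum: 1+1+1+0+3+2+3+3+0 = 14.

14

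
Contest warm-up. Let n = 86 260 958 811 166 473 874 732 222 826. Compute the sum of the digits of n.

8+6+2+6+0+9+5+8+8+1+1+1+6+6+4+7+3+8+7+4+7+3+2+2+2+2+8+2+6 = 134

134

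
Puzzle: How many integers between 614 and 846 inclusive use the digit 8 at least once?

84

The integers in [614, 846] that use the digit 8 at least once: 618, 628, 638, 648, 658, 668, …, 845, 846.
84 qualify.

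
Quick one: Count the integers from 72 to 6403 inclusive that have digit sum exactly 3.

The integers in [72, 6403] that have digit sum exactly 3: 102, 111, 120, 201, 210, 300, …, 2100, 3000.
16 qualify.

16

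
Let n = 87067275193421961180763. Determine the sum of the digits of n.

8+7+0+6+7+2+7+5+1+9+3+4+2+1+9+6+1+1+8+0+7+6+3 = 103

103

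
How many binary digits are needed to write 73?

7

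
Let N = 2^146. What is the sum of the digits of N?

193

2^146 = 89202980794122492566142873090593446023921664
Sum of its 44 digits: 193.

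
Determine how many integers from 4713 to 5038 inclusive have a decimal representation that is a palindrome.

The integers in [4713, 5038] that have a decimal representation that is a palindrome: 4774, 4884, 4994, 5005.
4 qualify.

4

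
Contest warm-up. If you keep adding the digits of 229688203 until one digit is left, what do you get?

2+2+9+6+8+8+2+0+3 = 40
4+0 = 4

4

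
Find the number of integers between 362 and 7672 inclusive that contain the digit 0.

The integers in [362, 7672] that contain the digit 0: 370, 380, 390, 400, 401, 402, …, 7660, 7670.
1955 qualify.

1955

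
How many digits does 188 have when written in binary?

188 in base 2 is 10111100, which has 8 digits.

8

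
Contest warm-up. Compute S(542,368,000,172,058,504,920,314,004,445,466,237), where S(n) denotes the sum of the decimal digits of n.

124

5+4+2+3+6+8+0+0+0+1+7+2+0+5+8+5+0+4+9+2+0+3+1+4+0+0+4+4+4+5+4+6+6+2+3+7 = 124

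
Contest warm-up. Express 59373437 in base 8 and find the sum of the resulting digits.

59373437 in base 8 is 342373575.
Digit sum: 3+4+2+3+7+3+5+7+5 = 39.

39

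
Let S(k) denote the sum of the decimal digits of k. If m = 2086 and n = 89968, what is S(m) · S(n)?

S(2086) = 2+0+8+6 = 16.
S(89968) = 8+9+9+6+8 = 40.
16 · 40 = 640.

640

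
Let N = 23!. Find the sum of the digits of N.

23! = 25852016738884976640000
Sum of its 23 digits: 99.

99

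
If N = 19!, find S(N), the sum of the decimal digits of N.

19! = 121645100408832000
Sum of its 18 digits: 45.

45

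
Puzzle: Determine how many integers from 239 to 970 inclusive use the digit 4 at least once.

226

The integers in [239, 970] that use the digit 4 at least once: 240, 241, 242, 243, 244, 245, …, 954, 964.
226 qualify.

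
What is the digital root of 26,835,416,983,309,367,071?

1

2+6+8+3+5+4+1+6+9+8+3+3+0+9+3+6+7+0+7+1 = 91
9+1 = 10
1+0 = 1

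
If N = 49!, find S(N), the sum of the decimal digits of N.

225

49! = 608281864034267560872252163321295376887552831379210240000000000
Sum of its 63 digits: 225.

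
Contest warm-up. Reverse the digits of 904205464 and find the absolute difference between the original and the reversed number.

Reverse of 904205464 is 464502409.
|904205464 − 464502409| = 439703055

439703055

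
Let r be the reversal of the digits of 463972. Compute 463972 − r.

Reverse of 463972 is 279364.
463972 − 279364 = 184608

184608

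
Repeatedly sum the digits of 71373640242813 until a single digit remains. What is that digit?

6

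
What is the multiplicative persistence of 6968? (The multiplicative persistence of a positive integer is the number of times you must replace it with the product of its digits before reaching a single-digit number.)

3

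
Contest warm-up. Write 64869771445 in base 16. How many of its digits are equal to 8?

2

64869771445 in base 16 is F1A8A28B5.
The digit 8 appears 2 times.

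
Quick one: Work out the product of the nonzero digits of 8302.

48

8×3×2 = 48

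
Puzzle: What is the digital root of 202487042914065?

9

2+0+2+4+8+7+0+4+2+9+1+4+0+6+5 = 54
5+4 = 9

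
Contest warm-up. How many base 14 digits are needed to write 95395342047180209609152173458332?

95395342047180209609152173458332 in base 14 is AB5D4B8C5525256DC6879957C468, which has 28 digits.

28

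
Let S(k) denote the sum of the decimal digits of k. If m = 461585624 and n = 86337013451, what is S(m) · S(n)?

S(461585624) = 4+6+1+5+8+5+6+2+4 = 41.
S(86337013451) = 8+6+3+3+7+0+1+3+4+5+1 = 41.
41 · 41 = 1681.

1681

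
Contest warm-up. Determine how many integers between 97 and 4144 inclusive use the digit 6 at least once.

1088

The integers in [97, 4144] that use the digit 6 at least once: 106, 116, 126, 136, 146, 156, …, 4126, 4136.
1088 qualify.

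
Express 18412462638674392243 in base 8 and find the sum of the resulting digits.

81

18412462638674392243 in base 8 is 1776061523355225532263.
Digit sum: 1+7+7+6+0+6+1+5+2+3+3+5+5+2+2+5+5+3+2+2+6+3 = 81.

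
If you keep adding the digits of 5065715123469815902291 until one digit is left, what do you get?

1

5+0+6+5+7+1+5+1+2+3+4+6+9+8+1+5+9+0+2+2+9+1 = 91
9+1 = 10
1+0 = 1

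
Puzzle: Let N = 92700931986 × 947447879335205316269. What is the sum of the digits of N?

144

92700931986 × 947447879335205316269 = 87829301422532802918798188280234
Sum of its 32 digits: 144.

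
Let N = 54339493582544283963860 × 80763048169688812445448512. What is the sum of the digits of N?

223

54339493582544283963860 × 80763048169688812445448512 = 4388623137723520102807865487675954800126898776320
Sum of its 49 digits: 223.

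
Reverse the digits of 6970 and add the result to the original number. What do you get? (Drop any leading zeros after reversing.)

7766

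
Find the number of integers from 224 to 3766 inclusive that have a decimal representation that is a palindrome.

104

The integers in [224, 3766] that have a decimal representation that is a palindrome: 232, 242, 252, 262, 272, 282, …, 3553, 3663.
104 qualify.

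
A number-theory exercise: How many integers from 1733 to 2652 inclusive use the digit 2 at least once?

The integers in [1733, 2652] that use the digit 2 at least once: 1742, 1752, 1762, 1772, 1782, 1792, …, 2651, 2652.
697 qualify.

697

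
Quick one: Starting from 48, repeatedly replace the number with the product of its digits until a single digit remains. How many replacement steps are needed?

2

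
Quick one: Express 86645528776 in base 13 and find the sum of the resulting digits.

86645528776 in base 13 is 822AB7A671.
Digit sum: 8+2+2+10+11+7+10+6+7+1 = 64.

64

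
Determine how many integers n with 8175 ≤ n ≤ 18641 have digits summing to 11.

The integers in [8175, 18641] that have digits summing to 11: 8201, 8210, 8300, 9002, 9011, 9020, …, 18110, 18200.
288 qualify.

288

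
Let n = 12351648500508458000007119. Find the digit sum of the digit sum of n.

First digit sum: 83.
8+3 = 11.

11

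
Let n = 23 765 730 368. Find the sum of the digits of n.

50

2+3+7+6+5+7+3+0+3+6+8 = 50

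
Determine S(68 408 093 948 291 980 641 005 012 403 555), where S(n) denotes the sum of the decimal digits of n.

129

6+8+4+0+8+0+9+3+9+4+8+2+9+1+9+8+0+6+4+1+0+0+5+0+1+2+4+0+3+5+5+5 = 129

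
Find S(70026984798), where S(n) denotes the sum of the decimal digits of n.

7+0+0+2+6+9+8+4+7+9+8 = 60

60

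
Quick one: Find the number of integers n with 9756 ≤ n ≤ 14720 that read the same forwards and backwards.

The integers in [9756, 14720] that read the same forwards and backwards: 9779, 9889, 9999, 10001, 10101, 10201, …, 14541, 14641.
50 qualify.

50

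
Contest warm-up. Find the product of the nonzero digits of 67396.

6×7×3×9×6 = 6804

6804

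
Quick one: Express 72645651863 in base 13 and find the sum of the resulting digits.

59

72645651863 in base 13 is 6B095B2825.
Digit sum: 6+11+0+9+5+11+2+8+2+5 = 59.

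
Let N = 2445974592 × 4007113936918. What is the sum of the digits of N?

123

2445974592 × 4007113936918 = 9801298876950518787456
Sum of its 22 digits: 123.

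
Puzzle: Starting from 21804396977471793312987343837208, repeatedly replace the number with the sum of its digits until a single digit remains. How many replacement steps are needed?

3

21804396977471793312987343837208 → 155 → 11 → 2 (3 steps)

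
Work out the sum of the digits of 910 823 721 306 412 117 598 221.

85

9+1+0+8+2+3+7+2+1+3+0+6+4+1+2+1+1+7+5+9+8+2+2+1 = 85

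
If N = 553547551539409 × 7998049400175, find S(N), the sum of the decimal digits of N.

108

553547551539409 × 7998049400175 = 4427300662558110050323996575
Sum of its 28 digits: 108.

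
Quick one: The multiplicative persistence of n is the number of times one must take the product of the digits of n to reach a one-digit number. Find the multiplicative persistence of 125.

2

125 → 10 → 0 (2 steps)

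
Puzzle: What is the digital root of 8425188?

9

8+4+2+5+1+8+8 = 36
3+6 = 9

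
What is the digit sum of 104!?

702

104! = 10299016745145627623848583864765044283053772454999072182325491776887871732475287174542709871683888003235965704141638377695179741979175588724736000000000000000000000000
Sum of its 167 digits: 702.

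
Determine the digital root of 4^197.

7

The digital root of n equals n mod 9 (or 9 when 9 | n), so we need 4^197 mod 9.
4^197 ≡ 7 (mod 9), so the digital root is 7.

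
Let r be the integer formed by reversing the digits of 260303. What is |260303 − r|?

42759

Reverse of 260303 is 303062.
|260303 − 303062| = 42759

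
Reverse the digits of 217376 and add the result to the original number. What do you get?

891088

Reverse of 217376 is 673712.
217376 + 673712 = 891088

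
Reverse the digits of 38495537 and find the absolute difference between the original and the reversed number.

35063946

Reverse of 38495537 is 73559483.
|38495537 − 73559483| = 35063946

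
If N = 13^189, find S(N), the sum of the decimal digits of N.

973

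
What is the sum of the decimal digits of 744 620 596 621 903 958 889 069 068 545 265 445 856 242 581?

221

7+4+4+6+2+0+5+9+6+6+2+1+9+0+3+9+5+8+8+8+9+0+6+9+0+6+8+5+4+5+2+6+5+4+4+5+8+5+6+2+4+2+5+8+1 = 221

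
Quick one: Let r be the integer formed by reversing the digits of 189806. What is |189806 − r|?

419175

Reverse of 189806 is 608981.
|189806 − 608981| = 419175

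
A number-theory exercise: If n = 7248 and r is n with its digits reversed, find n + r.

15675

Reverse of 7248 is 8427.
7248 + 8427 = 15675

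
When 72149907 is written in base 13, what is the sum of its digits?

72149907 in base 13 is 11C4226B.
Digit sum: 1+1+12+4+2+2+6+11 = 39.

39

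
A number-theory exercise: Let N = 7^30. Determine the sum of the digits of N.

7^30 = 22539340290692258087863249
Sum of its 26 digits: 118.

118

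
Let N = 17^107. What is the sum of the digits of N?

17^107 = 455024297117399079273657868281939502276334823978670092653303694194799352699111485425708484653439852384653016657073941702703504522673
Sum of its 132 digits: 611.

611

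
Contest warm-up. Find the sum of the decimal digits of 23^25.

167

23^25 = 11045767571919545466173812409689943
Sum of its 35 digits: 167.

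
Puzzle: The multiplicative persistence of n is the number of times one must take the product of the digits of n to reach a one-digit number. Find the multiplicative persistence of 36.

36 → 18 → 8 (2 steps)

2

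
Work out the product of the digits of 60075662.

0

6×0×0×7×5×6×6×2 = 0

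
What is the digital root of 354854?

2

3+5+4+8+5+4 = 29
2+9 = 11
1+1 = 2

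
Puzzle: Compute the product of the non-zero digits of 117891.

504

1×1×7×8×9×1 = 504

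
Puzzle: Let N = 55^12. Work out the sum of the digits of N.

82

55^12 = 766217865410400390625
Sum of its 21 digits: 82.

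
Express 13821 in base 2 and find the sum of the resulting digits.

11

13821 in base 2 is 11010111111101.
Digit sum: 1+1+0+1+0+1+1+1+1+1+1+1+0+1 = 11.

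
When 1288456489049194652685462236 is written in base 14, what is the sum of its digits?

155

1288456489049194652685462236 in base 14 is 587D82BB14465656D1076D76.
Digit sum: 5+8+7+13+8+2+11+11+1+4+4+6+5+6+5+6+13+1+0+7+6+13+7+6 = 155.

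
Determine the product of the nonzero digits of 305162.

3×5×1×6×2 = 180

180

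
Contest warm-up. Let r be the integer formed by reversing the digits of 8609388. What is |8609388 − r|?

229680

Reverse of 8609388 is 8839068.
|8609388 − 8839068| = 229680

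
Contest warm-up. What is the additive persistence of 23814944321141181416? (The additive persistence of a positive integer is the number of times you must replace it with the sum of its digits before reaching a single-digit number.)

3

23814944321141181416 → 68 → 14 → 5 (3 steps)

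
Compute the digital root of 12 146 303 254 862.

1+2+1+4+6+3+0+3+2+5+4+8+6+2 = 47
4+7 = 11
1+1 = 2

2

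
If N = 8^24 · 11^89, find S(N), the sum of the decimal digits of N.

8^24 · 11^89 = 2280912718629166448379514476641977970418610263638806598176720514262114724220493450104370915886436627468516889460736
Sum of its 115 digits: 518.

518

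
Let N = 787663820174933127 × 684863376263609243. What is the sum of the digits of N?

141

787663820174933127 × 684863376263609243 = 539442103245697075306259001184092861
Sum of its 36 digits: 141.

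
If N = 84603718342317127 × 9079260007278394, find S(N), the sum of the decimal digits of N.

139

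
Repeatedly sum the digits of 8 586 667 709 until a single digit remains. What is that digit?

8+5+8+6+6+6+7+7+0+9 = 62
6+2 = 8

8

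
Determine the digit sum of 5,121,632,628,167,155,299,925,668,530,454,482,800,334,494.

5+1+2+1+6+3+2+6+2+8+1+6+7+1+5+5+2+9+9+9+2+5+6+6+8+5+3+0+4+5+4+4+8+2+8+0+0+3+3+4+4+9+4 = 187

187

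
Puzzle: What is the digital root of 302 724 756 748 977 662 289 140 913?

3

3+0+2+7+2+4+7+5+6+7+4+8+9+7+7+6+6+2+2+8+9+1+4+0+9+1+3 = 129
1+2+9 = 12
1+2 = 3
(Equivalently, 302 724 756 748 977 662 289 140 913 mod 9 = 3.)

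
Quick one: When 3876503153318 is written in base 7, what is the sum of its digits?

44

3876503153318 in base 7 is 550032235063325.
Digit sum: 5+5+0+0+3+2+2+3+5+0+6+3+3+2+5 = 44.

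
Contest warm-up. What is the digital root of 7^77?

The digital root of n equals n mod 9 (or 9 when 9 | n), so we need 7^77 mod 9.
7^77 ≡ 4 (mod 9), so the digital root is 4.

4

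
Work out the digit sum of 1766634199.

52

1+7+6+6+6+3+4+1+9+9 = 52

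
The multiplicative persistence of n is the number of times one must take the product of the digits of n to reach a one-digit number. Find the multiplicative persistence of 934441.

934441 → 1728 → 112 → 2 (3 steps)

3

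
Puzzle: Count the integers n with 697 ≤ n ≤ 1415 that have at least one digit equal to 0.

225

The integers in [697, 1415] that have at least one digit equal to 0: 700, 701, 702, 703, 704, 705, …, 1409, 1410.
225 qualify.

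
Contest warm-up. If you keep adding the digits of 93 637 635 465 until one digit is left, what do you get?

3

9+3+6+3+7+6+3+5+4+6+5 = 57
5+7 = 12
1+2 = 3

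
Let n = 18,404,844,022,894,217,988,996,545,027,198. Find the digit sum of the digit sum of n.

First digit sum: 158.
1+5+8 = 14.

14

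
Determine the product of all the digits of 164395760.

0

1×6×4×3×9×5×7×6×0 = 0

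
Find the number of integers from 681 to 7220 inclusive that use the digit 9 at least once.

1815

The integers in [681, 7220] that use the digit 9 at least once: 689, 690, 691, 692, 693, 694, …, 7209, 7219.
1815 qualify.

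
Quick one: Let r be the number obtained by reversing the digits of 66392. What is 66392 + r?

95758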